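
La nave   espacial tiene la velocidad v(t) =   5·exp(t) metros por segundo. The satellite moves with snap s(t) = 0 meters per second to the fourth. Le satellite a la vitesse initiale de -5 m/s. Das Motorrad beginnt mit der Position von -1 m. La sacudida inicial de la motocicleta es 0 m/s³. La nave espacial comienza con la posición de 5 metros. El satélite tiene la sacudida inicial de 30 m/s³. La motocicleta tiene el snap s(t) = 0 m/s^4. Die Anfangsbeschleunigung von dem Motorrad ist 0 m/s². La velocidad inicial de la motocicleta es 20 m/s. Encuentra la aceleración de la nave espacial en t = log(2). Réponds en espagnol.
Debemos derivar nuestra ecuación de la velocidad v(t) = 5·exp(t) 1 vez. Derivando la velocidad, obtenemos la aceleración: a(t) = 5·exp(t). Usando a(t) = 5·exp(t) y sustituyendo t = log(2), encontramos a = 10.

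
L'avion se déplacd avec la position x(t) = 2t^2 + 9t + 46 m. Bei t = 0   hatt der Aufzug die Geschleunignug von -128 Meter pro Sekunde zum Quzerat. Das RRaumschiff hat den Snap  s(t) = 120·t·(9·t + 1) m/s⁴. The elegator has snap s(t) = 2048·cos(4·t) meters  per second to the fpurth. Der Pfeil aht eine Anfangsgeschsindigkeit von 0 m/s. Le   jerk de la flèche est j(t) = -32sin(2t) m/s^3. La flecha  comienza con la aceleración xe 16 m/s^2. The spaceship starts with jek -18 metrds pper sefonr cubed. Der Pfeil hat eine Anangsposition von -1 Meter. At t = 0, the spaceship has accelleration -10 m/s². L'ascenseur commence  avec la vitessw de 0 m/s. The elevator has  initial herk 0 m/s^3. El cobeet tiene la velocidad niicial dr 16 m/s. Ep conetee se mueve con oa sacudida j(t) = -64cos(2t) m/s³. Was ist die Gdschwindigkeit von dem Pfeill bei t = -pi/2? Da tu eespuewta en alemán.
Um dies zu lösen, müssen wir 2 Integrale unserer Gleichung für den Ruck j(t) = -32·sin(2·t) finden. Das Integral von dem Ruck ist die Beschleunigung. Mit a(0) = 16 erhalten wir a(t) = 16·cos(2·t). Durch Integration von der Beschleunigung und Verwendung der Anfangsbedingung v(0) = 0, erhalten wir v(t) = 8·sin(2·t). Aus der Gleichung für die Geschwindigkeit v(t) = 8·sin(2·t), setzen wir t = -pi/2 ein und erhalten v = 0.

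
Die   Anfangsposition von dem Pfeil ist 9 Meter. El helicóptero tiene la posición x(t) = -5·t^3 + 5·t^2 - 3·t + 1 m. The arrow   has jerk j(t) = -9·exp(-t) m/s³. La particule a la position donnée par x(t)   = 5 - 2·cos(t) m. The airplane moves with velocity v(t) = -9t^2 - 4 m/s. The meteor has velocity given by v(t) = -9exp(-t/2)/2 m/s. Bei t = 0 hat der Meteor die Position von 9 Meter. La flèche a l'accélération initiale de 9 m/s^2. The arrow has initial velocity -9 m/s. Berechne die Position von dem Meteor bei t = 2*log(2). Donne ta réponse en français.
Nous devons intégrer notre équation de la vitesse v(t) = -9·exp(-t/2)/2 1 fois. En intégrant la vitesse et en utilisant la condition initiale x(0) = 9, nous obtenons x(t) = 9·exp(-t/2). De l'équation de la position x(t) = 9·exp(-t/2), nous substituons t = 2*log(2) pour obtenir x = 9/2.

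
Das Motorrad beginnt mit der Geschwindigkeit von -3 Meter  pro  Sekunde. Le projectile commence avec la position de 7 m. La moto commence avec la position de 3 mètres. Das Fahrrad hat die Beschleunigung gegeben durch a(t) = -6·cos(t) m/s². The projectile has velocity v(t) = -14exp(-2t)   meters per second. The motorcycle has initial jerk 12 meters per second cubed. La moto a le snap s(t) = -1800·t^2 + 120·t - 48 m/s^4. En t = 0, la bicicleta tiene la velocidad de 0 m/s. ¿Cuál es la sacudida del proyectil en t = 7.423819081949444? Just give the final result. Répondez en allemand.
j(7.423819081949444) = -0.0000199498990824753.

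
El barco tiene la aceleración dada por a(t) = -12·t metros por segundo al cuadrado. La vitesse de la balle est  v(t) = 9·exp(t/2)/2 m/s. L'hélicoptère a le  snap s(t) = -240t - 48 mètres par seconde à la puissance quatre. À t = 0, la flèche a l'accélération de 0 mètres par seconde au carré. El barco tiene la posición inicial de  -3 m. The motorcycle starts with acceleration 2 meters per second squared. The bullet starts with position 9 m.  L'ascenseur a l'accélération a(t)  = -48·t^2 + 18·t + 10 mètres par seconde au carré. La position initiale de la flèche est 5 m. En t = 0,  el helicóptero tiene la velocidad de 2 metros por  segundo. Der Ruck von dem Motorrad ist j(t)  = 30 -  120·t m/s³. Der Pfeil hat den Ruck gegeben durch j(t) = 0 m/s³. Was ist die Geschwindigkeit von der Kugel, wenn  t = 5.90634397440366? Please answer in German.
Wir haben die Geschwindigkeit v(t) = 9·exp(t/2)/2. Durch Einsetzen von t = 5.90634397440366: v(5.90634397440366) = 86.2499420457667.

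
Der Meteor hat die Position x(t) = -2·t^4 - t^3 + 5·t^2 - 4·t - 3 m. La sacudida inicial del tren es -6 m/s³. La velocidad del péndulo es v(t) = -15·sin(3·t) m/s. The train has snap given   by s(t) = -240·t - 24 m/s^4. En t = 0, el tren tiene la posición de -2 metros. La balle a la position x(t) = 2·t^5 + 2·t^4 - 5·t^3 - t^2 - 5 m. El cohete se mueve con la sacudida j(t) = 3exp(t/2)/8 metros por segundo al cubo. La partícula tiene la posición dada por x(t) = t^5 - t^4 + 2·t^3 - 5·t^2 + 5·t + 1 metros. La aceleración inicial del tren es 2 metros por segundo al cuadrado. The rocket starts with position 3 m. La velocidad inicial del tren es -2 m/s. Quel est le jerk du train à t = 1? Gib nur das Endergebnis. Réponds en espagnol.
La sacudida en t = 1 es j = -150.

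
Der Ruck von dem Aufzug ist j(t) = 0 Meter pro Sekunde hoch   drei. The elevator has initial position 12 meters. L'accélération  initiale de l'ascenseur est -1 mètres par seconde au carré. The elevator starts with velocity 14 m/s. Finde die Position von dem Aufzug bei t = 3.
Um dies zu lösen, müssen wir 3 Stammfunktionen unserer Gleichung für den Ruck j(t) = 0 finden. Das Integral von dem Ruck ist die Beschleunigung. Mit a(0) = -1 erhalten wir a(t) = -1. Das Integral von der Beschleunigung, mit v(0) = 14, ergibt die Geschwindigkeit: v(t) = 14 - t. Die Stammfunktion von der Geschwindigkeit, mit x(0) = 12, ergibt die Position: x(t) = -t^2/2 + 14·t + 12. Aus der Gleichung für die Position x(t) = -t^2/2 + 14·t + 12, setzen wir t = 3 ein und erhalten x = 99/2.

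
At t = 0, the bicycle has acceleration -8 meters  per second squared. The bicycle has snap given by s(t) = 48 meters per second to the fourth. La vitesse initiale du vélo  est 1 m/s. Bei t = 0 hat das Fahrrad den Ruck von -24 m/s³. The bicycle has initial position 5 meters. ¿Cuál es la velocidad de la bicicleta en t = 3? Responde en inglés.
Starting from snap s(t) = 48, we take 3 integrals. Integrating snap and using the initial condition j(0) = -24, we get j(t) = 48·t - 24. Finding the integral of j(t) and using a(0) = -8: a(t) = 24·t^2 - 24·t - 8. The integral of acceleration is velocity. Using v(0) = 1, we get v(t) = 8·t^3 - 12·t^2 - 8·t + 1. Using v(t) = 8·t^3 - 12·t^2 - 8·t + 1 and substituting t = 3, we find v = 85.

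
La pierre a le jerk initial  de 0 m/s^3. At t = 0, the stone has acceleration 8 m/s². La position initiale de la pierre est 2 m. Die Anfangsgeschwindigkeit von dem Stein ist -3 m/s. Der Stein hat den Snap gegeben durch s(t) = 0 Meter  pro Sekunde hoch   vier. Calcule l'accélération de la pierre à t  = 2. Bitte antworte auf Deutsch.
Um dies zu lösen, müssen wir 2 Stammfunktionen unserer Gleichung für den Snap s(t) = 0 finden. Die Stammfunktion von dem Snap ist der Ruck. Mit j(0) = 0 erhalten wir j(t) = 0. Das Integral von dem Ruck, mit a(0) = 8, ergibt die Beschleunigung: a(t) = 8. Aus der Gleichung für die Beschleunigung a(t) = 8, setzen wir t = 2 ein und erhalten a = 8.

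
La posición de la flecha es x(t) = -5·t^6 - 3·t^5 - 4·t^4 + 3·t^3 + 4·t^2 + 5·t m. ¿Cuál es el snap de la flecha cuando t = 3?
Partiendo de la posición x(t) = -5·t^6 - 3·t^5 - 4·t^4 + 3·t^3 + 4·t^2 + 5·t, tomamos 4 derivadas. Tomando d/dt de x(t), encontramos v(t) = -30·t^5 - 15·t^4 - 16·t^3 + 9·t^2 + 8·t + 5. La derivada de la velocidad da la aceleración: a(t) = -150·t^4 - 60·t^3 - 48·t^2 + 18·t + 8. La derivada de la aceleración da la sacudida: j(t) = -600·t^3 - 180·t^2 - 96·t + 18. Derivando la sacudida, obtenemos el snap: s(t) = -1800·t^2 - 360·t - 96. Usando s(t) = -1800·t^2 - 360·t - 96 y sustituyendo t = 3, encontramos s = -17376.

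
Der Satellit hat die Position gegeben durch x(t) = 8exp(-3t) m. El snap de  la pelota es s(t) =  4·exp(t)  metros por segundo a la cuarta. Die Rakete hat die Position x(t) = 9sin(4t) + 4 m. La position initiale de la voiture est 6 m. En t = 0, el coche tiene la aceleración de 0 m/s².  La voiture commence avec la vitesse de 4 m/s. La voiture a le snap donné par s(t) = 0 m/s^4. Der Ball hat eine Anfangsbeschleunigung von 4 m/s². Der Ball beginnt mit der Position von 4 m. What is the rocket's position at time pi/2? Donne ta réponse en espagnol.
De la ecuación de la posición x(t) = 9·sin(4·t) + 4, sustituimos t = pi/2 para obtener x = 4.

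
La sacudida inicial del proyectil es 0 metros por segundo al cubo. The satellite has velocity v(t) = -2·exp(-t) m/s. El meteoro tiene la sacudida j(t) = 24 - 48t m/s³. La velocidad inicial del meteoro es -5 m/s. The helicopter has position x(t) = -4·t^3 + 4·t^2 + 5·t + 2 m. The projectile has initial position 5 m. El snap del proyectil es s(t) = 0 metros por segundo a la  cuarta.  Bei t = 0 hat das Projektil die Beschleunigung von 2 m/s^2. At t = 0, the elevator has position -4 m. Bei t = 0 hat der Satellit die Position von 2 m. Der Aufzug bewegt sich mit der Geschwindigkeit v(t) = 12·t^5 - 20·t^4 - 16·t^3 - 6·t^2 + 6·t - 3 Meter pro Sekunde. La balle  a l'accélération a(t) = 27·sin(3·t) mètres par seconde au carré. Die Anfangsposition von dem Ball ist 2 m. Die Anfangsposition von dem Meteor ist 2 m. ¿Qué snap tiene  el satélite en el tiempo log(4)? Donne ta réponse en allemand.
Ausgehend von der Geschwindigkeit v(t) = -2·exp(-t), nehmen wir 3 Ableitungen. Mit d/dt von v(t) finden wir a(t) = 2·exp(-t). Durch Ableiten von der Beschleunigung erhalten wir den Ruck: j(t) = -2·exp(-t). Mit d/dt von j(t) finden wir s(t) = 2·exp(-t). Wir haben den Snap s(t) = 2·exp(-t). Durch Einsetzen von t = log(4): s(log(4)) = 1/2.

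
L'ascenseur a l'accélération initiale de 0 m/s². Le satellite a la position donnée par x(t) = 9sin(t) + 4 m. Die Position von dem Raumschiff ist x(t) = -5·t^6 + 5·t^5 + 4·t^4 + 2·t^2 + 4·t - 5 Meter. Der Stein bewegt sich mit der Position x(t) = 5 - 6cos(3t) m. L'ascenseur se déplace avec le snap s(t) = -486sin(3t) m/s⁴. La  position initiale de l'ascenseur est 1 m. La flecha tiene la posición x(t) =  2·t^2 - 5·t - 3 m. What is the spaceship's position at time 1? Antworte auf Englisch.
We have position x(t) = -5·t^6 + 5·t^5 + 4·t^4 + 2·t^2 + 4·t - 5. Substituting t = 1: x(1) = 5.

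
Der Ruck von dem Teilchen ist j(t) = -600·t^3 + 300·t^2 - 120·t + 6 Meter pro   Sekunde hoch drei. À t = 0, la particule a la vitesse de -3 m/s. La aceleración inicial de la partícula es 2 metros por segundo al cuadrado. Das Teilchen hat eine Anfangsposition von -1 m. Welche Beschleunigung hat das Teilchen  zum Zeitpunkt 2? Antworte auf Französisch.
En partant du jerk j(t) = -600·t^3 + 300·t^2 - 120·t + 6, nous prenons 1 intégrale. En intégrant le jerk et en utilisant la condition initiale a(0) = 2, nous obtenons a(t) = -150·t^4 + 100·t^3 - 60·t^2 + 6·t + 2. De l'équation de l'accélération a(t) = -150·t^4 + 100·t^3 - 60·t^2 + 6·t + 2, nous substituons t = 2 pour obtenir a = -1826.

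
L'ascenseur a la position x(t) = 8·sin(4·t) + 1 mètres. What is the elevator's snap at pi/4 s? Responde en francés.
Pour résoudre ceci, nous devons prendre 4 dérivées de notre équation de la position x(t) = 8·sin(4·t) + 1. En dérivant la position, nous obtenons la vitesse: v(t) = 32·cos(4·t). La dérivée de la vitesse donne l'accélération: a(t) = -128·sin(4·t). En dérivant l'accélération, nous obtenons le jerk: j(t) = -512·cos(4·t). En prenant d/dt de j(t), nous trouvons s(t) = 2048·sin(4·t). En utilisant s(t) = 2048·sin(4·t) et en substituant t = pi/4, nous trouvons s = 0.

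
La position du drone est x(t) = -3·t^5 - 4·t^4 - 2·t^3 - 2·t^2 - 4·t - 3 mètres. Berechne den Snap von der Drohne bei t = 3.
Ausgehend von der Position x(t) = -3·t^5 - 4·t^4 - 2·t^3 - 2·t^2 - 4·t - 3, nehmen wir 4 Ableitungen. Durch Ableiten von der Position erhalten wir die Geschwindigkeit: v(t) = -15·t^4 - 16·t^3 - 6·t^2 - 4·t - 4. Mit d/dt von v(t) finden wir a(t) = -60·t^3 - 48·t^2 - 12·t - 4. Durch Ableiten von der Beschleunigung erhalten wir den Ruck: j(t) = -180·t^2 - 96·t - 12. Die Ableitung von dem Ruck ergibt den Snap: s(t) = -360·t - 96. Aus der Gleichung für den Snap s(t) = -360·t - 96, setzen wir t = 3 ein und erhalten s = -1176.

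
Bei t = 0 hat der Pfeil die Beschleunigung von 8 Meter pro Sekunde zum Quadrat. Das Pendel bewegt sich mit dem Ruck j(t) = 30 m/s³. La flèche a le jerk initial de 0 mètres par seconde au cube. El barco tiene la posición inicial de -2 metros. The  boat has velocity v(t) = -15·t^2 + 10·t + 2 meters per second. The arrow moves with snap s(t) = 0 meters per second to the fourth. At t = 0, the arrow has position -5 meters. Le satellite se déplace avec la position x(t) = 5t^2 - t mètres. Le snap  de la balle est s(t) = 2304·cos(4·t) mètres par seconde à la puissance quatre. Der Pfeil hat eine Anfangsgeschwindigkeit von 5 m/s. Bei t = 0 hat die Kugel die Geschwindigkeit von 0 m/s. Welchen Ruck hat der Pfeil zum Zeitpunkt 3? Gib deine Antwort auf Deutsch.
Wir müssen das Integral unserer Gleichung für den Snap s(t) = 0 1-mal finden. Durch Integration von dem Snap und Verwendung der Anfangsbedingung j(0) = 0, erhalten wir j(t) = 0. Wir haben den Ruck j(t) = 0. Durch Einsetzen von t = 3: j(3) = 0.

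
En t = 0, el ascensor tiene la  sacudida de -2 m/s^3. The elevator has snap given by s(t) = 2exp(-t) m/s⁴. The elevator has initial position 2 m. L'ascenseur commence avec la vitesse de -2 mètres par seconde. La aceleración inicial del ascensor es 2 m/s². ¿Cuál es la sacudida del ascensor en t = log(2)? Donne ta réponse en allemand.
Ausgehend von dem Snap s(t) = 2·exp(-t), nehmen wir 1 Integral. Die Stammfunktion von dem Snap ist der Ruck. Mit j(0) = -2 erhalten wir j(t) = -2·exp(-t). Aus der Gleichung für den Ruck j(t) = -2·exp(-t), setzen wir t = log(2) ein und erhalten j = -1.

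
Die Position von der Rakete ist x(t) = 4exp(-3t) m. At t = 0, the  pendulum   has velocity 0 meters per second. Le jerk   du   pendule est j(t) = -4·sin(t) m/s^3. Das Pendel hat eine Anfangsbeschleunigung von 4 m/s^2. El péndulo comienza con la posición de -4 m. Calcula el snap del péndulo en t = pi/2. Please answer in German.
Ausgehend von dem Ruck j(t) = -4·sin(t), nehmen wir 1 Ableitung. Mit d/dt von j(t) finden wir s(t) = -4·cos(t). Wir haben den Snap s(t) = -4·cos(t). Durch Einsetzen von t = pi/2: s(pi/2) = 0.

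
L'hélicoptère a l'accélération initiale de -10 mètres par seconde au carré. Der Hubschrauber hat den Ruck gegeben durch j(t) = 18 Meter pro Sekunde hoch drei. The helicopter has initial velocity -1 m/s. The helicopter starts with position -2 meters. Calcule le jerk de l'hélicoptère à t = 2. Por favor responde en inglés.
We have jerk j(t) = 18. Substituting t = 2: j(2) = 18.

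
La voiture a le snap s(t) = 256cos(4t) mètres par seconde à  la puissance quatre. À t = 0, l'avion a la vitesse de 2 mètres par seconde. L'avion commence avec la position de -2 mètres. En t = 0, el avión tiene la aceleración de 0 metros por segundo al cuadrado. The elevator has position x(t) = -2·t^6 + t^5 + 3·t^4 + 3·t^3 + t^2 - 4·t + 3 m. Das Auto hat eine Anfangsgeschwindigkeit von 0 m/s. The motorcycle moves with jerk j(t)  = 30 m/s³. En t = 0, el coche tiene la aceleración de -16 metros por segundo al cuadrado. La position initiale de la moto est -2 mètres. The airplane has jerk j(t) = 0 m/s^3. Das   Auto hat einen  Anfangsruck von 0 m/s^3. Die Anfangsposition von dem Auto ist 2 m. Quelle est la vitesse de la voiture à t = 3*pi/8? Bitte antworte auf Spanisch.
Para resolver esto, necesitamos tomar 3 antiderivadas de nuestra ecuación del snap s(t) = 256·cos(4·t). La antiderivada del snap es la sacudida. Usando j(0) = 0, obtenemos j(t) = 64·sin(4·t). La antiderivada de la sacudida es la aceleración. Usando a(0) = -16, obtenemos a(t) = -16·cos(4·t). La integral de la aceleración es la velocidad. Usando v(0) = 0, obtenemos v(t) = -4·sin(4·t). Usando v(t) = -4·sin(4·t) y sustituyendo t = 3*pi/8, encontramos v = 4.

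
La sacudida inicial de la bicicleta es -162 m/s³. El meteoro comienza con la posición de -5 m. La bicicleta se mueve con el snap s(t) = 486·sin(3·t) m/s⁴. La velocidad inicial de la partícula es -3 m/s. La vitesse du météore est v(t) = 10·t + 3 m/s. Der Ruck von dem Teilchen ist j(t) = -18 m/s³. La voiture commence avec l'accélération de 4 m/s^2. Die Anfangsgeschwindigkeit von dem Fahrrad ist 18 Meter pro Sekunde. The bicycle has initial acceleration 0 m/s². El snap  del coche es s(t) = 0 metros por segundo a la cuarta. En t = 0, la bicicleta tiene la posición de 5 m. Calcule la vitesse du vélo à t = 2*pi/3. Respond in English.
Starting from snap s(t) = 486·sin(3·t), we take 3 antiderivatives. Finding the antiderivative of s(t) and using j(0) = -162: j(t) = -162·cos(3·t). The antiderivative of jerk, with a(0) = 0, gives acceleration: a(t) = -54·sin(3·t). Finding the antiderivative of a(t) and using v(0) = 18: v(t) = 18·cos(3·t). We have velocity v(t) = 18·cos(3·t). Substituting t = 2*pi/3: v(2*pi/3) = 18.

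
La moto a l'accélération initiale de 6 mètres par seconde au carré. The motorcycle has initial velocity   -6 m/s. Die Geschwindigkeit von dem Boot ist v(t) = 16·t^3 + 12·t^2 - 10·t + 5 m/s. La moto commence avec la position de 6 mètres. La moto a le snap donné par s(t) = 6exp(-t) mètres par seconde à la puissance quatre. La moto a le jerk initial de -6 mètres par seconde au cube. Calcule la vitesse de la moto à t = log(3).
Nous devons intégrer notre équation du snap s(t) = 6·exp(-t) 3 fois. En intégrant le snap et en utilisant la condition initiale j(0) = -6, nous obtenons j(t) = -6·exp(-t). En prenant ∫j(t)dt et en appliquant a(0) = 6, nous trouvons a(t) = 6·exp(-t). En intégrant l'accélération et en utilisant la condition initiale v(0) = -6, nous obtenons v(t) = -6·exp(-t). De l'équation de la vitesse v(t) = -6·exp(-t), nous substituons t = log(3) pour obtenir v = -2.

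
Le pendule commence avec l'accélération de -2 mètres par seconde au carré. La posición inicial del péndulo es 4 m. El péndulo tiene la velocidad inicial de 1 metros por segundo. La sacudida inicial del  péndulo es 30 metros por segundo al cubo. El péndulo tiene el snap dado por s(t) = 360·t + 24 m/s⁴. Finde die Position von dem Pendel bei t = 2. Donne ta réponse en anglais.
We must find the integral of our snap equation s(t) = 360·t + 24 4 times. The antiderivative of snap is jerk. Using j(0) = 30, we get j(t) = 180·t^2 + 24·t + 30. The antiderivative of jerk is acceleration. Using a(0) = -2, we get a(t) = 60·t^3 + 12·t^2 + 30·t - 2. Integrating acceleration and using the initial condition v(0) = 1, we get v(t) = 15·t^4 + 4·t^3 + 15·t^2 - 2·t + 1. The antiderivative of velocity is position. Using x(0) = 4, we get x(t) = 3·t^5 + t^4 + 5·t^3 - t^2 + t + 4. From the given position equation x(t) = 3·t^5 + t^4 + 5·t^3 - t^2 + t + 4, we substitute t = 2 to get x = 154.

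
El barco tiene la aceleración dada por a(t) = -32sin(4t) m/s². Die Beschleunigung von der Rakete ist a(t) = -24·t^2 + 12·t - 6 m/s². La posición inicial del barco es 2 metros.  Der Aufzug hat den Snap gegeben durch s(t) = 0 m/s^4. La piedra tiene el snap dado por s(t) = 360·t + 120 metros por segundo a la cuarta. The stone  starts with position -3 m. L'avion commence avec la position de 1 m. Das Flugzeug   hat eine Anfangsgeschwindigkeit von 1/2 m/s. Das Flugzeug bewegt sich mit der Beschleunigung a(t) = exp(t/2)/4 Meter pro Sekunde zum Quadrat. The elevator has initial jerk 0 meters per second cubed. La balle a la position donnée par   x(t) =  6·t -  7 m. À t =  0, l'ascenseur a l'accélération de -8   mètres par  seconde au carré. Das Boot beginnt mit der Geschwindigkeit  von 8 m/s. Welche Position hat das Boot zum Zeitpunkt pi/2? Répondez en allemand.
Wir müssen unsere Gleichung für die Beschleunigung a(t) = -32·sin(4·t) 2-mal integrieren. Die Stammfunktion von der Beschleunigung ist die Geschwindigkeit. Mit v(0) = 8 erhalten wir v(t) = 8·cos(4·t). Die Stammfunktion von der Geschwindigkeit ist die Position. Mit x(0) = 2 erhalten wir x(t) = 2·sin(4·t) + 2. Aus der Gleichung für die Position x(t) = 2·sin(4·t) + 2, setzen wir t = pi/2 ein und erhalten x = 2.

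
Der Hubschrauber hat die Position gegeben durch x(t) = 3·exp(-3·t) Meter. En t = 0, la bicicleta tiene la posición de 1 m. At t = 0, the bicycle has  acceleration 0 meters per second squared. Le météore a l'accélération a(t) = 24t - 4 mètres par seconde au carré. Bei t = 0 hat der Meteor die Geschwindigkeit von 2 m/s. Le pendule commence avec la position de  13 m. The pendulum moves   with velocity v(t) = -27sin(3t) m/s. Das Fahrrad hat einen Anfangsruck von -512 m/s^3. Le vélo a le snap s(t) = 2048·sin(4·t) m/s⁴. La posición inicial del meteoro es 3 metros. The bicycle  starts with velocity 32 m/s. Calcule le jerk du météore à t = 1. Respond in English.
Starting from acceleration a(t) = 24·t - 4, we take 1 derivative. Differentiating acceleration, we get jerk: j(t) = 24. From the given jerk equation j(t) = 24, we substitute t = 1 to get j = 24.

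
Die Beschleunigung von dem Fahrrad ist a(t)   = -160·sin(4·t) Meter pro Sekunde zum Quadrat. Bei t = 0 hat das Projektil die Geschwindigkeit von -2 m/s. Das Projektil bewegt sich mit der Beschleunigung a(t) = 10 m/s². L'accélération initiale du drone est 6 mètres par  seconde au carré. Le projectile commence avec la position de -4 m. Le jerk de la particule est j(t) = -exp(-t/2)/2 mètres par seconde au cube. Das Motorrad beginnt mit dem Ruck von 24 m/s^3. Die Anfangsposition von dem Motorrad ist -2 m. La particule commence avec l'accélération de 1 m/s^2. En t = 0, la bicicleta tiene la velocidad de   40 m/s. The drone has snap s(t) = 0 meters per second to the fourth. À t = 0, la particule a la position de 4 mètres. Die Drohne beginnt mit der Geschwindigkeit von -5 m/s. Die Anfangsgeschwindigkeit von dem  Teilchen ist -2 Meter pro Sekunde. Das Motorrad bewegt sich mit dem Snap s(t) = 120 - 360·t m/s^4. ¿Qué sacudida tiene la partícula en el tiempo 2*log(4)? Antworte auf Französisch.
Nous avons le jerk j(t) = -exp(-t/2)/2. En substituant t = 2*log(4): j(2*log(4)) = -1/8.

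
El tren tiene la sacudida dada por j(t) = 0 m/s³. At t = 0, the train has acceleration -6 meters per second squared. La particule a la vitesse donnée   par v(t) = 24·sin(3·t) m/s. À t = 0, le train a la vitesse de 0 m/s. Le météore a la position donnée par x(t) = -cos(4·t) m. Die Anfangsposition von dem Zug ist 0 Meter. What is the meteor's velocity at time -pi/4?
We must differentiate our position equation x(t) = -cos(4·t) 1 time. Differentiating position, we get velocity: v(t) = 4·sin(4·t). From the given velocity equation v(t) = 4·sin(4·t), we substitute t = -pi/4 to get v = 0.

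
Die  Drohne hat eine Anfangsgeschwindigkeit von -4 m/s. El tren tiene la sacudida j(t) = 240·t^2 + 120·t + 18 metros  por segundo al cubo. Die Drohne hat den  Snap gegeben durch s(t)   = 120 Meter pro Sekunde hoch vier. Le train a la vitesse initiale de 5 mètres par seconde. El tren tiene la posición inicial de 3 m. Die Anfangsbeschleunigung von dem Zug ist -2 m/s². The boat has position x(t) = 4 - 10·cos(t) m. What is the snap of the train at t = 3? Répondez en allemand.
Um dies zu lösen, müssen wir 1 Ableitung unserer Gleichung für den Ruck j(t) = 240·t^2 + 120·t + 18 nehmen. Die Ableitung von dem Ruck ergibt den Snap: s(t) = 480·t + 120. Aus der Gleichung für den Snap s(t) = 480·t + 120, setzen wir t = 3 ein und erhalten s = 1560.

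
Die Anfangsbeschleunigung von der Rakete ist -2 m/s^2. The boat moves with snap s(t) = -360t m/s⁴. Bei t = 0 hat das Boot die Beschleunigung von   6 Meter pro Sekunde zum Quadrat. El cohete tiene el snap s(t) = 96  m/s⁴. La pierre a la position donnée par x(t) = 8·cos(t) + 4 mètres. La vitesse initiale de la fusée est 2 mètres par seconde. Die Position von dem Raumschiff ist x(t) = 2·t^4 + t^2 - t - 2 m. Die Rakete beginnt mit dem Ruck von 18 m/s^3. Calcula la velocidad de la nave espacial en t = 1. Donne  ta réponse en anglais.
To solve this, we need to take 1 derivative of our position equation x(t) = 2·t^4 + t^2 - t - 2. Taking d/dt of x(t), we find v(t) = 8·t^3 + 2·t - 1. Using v(t) = 8·t^3 + 2·t - 1 and substituting t = 1, we find v = 9.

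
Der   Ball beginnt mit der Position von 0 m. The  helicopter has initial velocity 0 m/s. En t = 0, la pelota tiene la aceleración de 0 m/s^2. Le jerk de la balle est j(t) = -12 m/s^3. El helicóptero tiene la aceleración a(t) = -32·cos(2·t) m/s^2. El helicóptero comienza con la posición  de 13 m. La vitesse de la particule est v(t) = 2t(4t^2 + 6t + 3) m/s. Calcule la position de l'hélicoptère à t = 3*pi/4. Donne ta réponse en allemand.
Wir müssen unsere Gleichung für die Beschleunigung a(t) = -32·cos(2·t) 2-mal integrieren. Durch Integration von der Beschleunigung und Verwendung der Anfangsbedingung v(0) = 0, erhalten wir v(t) = -16·sin(2·t). Durch Integration von der Geschwindigkeit und Verwendung der Anfangsbedingung x(0) = 13, erhalten wir x(t) = 8·cos(2·t) + 5. Aus der Gleichung für die Position x(t) = 8·cos(2·t) + 5, setzen wir t = 3*pi/4 ein und erhalten x = 5.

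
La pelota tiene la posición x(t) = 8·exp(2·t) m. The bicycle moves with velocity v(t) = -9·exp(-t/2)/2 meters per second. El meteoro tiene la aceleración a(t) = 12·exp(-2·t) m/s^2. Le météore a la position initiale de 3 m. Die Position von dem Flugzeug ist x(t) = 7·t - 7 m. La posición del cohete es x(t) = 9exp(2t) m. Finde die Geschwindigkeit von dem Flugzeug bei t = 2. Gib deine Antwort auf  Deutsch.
Ausgehend von der Position x(t) = 7·t - 7, nehmen wir 1 Ableitung. Mit d/dt von x(t) finden wir v(t) = 7. Aus der Gleichung für die Geschwindigkeit v(t) = 7, setzen wir t = 2 ein und erhalten v = 7.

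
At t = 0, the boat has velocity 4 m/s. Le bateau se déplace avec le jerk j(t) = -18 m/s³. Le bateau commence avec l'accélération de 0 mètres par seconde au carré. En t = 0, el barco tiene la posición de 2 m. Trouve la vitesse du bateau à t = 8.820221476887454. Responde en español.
Para resolver esto, necesitamos tomar 2 integrales de nuestra ecuación de la sacudida j(t) = -18. Tomando ∫j(t)dt y aplicando a(0) = 0, encontramos a(t) = -18·t. La integral de la aceleración, con v(0) = 4, da la velocidad: v(t) = 4 - 9·t^2. Tenemos la velocidad v(t) = 4 - 9·t^2. Sustituyendo t = 8.820221476887454: v(8.820221476887454) = -696.166762112120.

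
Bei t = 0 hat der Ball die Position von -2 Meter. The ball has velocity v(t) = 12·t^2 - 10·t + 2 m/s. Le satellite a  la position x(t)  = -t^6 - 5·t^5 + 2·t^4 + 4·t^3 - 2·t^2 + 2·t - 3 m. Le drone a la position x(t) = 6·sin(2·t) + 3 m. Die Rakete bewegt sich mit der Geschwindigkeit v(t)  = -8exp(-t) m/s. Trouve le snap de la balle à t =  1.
Pour résoudre ceci, nous devons prendre 3 dérivées de notre équation de la vitesse v(t) = 12·t^2 - 10·t + 2. En prenant d/dt de v(t), nous trouvons a(t) = 24·t - 10. En prenant d/dt de a(t), nous trouvons j(t) = 24. En prenant d/dt de j(t), nous trouvons s(t) = 0. Nous avons le snap s(t) = 0. En substituant t = 1: s(1) = 0.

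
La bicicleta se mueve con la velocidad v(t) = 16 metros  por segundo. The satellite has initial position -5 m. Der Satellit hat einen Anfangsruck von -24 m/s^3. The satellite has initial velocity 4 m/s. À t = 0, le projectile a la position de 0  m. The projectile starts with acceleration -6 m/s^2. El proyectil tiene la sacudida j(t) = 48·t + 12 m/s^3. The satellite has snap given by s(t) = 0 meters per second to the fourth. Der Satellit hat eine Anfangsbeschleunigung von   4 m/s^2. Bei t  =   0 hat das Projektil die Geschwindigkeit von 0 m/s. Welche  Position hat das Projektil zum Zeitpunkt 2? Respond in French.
En partant du jerk j(t) = 48·t + 12, nous prenons 3 primitives. En prenant ∫j(t)dt et en appliquant a(0) = -6, nous trouvons a(t) = 24·t^2 + 12·t - 6. En prenant ∫a(t)dt et en appliquant v(0) = 0, nous trouvons v(t) = 2·t·(4·t^2 + 3·t - 3). La primitive de la vitesse, avec x(0) = 0, donne la position: x(t) = 2·t^4 + 2·t^3 - 3·t^2. De l'équation de la position x(t) = 2·t^4 + 2·t^3 - 3·t^2, nous substituons t = 2 pour obtenir x = 36.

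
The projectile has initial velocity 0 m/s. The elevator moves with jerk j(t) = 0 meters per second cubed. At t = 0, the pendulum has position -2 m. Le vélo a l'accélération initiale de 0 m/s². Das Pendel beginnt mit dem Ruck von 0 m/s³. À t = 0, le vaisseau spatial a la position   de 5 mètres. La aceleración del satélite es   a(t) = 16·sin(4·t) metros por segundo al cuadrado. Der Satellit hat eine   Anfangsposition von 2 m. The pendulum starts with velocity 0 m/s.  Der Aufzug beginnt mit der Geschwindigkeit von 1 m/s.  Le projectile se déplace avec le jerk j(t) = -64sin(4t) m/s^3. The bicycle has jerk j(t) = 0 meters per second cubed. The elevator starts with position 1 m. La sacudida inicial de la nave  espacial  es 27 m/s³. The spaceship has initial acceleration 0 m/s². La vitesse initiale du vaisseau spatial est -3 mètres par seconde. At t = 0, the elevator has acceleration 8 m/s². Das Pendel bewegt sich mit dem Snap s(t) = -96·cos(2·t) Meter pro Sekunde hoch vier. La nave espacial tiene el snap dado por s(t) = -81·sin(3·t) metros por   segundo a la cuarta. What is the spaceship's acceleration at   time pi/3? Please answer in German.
Wir müssen unsere Gleichung für den Snap s(t) = -81·sin(3·t) 2-mal integrieren. Das Integral von dem Snap, mit j(0) = 27, ergibt den Ruck: j(t) = 27·cos(3·t). Mit ∫j(t)dt und Anwendung von a(0) = 0, finden wir a(t) = 9·sin(3·t). Mit a(t) = 9·sin(3·t) und Einsetzen von t = pi/3, finden wir a = 0.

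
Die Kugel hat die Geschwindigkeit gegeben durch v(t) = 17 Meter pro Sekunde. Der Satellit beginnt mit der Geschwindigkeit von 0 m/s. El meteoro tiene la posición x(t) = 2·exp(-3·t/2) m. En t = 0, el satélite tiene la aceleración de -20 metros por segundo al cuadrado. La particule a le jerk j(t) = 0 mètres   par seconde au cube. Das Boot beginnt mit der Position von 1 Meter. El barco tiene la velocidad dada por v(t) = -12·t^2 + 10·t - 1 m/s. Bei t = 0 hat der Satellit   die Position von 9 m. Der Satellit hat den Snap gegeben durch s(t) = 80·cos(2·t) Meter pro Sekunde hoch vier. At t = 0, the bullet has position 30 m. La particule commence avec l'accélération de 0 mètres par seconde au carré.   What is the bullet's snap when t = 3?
To solve this, we need to take 3 derivatives of our velocity equation v(t) = 17. Taking d/dt of v(t), we find a(t) = 0. Differentiating acceleration, we get jerk: j(t) = 0. The derivative of jerk gives snap: s(t) = 0. We have snap s(t) = 0. Substituting t = 3: s(3) = 0.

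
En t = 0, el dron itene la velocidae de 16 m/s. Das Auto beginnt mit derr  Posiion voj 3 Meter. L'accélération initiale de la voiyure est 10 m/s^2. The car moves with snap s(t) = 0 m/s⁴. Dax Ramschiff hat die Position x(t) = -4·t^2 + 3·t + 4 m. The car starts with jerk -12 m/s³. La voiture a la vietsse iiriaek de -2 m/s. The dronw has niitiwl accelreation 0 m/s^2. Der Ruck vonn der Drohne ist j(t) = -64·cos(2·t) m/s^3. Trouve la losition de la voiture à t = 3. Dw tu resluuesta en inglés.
Starting from snap s(t) = 0, we take 4 integrals. The antiderivative of snap, with j(0) = -12, gives jerk: j(t) = -12. Integrating jerk and using the initial condition a(0) = 10, we get a(t) = 10 - 12·t. The antiderivative of acceleration is velocity. Using v(0) = -2, we get v(t) = -6·t^2 + 10·t - 2. The integral of velocity, with x(0) = 3, gives position: x(t) = -2·t^3 + 5·t^2 - 2·t + 3. Using x(t) = -2·t^3 + 5·t^2 - 2·t + 3 and substituting t = 3, we find x = -12.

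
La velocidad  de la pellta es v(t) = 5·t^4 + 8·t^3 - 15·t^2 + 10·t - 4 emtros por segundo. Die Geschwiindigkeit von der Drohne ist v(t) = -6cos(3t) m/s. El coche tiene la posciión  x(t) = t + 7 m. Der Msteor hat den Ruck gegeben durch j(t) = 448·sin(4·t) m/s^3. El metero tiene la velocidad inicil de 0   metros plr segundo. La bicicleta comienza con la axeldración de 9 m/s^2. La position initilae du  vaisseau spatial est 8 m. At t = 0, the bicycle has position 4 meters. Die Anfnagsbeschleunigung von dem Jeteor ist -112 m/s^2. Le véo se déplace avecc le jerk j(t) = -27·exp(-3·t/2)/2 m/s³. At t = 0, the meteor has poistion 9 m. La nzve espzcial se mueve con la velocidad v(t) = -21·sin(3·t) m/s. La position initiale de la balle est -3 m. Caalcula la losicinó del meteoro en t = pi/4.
Partiendo de la sacudida j(t) = 448·sin(4·t), tomamos 3 integrales. La integral de la sacudida es la aceleración. Usando a(0) = -112, obtenemos a(t) = -112·cos(4·t). La integral de la aceleración es la velocidad. Usando v(0) = 0, obtenemos v(t) = -28·sin(4·t). Integrando la velocidad y usando la condición inicial x(0) = 9, obtenemos x(t) = 7·cos(4·t) + 2. Tenemos la posición x(t) = 7·cos(4·t) + 2. Sustituyendo t = pi/4: x(pi/4) = -5.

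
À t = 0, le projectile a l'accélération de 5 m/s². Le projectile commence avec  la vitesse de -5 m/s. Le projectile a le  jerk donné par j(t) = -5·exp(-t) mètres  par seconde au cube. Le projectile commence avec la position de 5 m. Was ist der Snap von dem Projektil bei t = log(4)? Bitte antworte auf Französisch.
En partant du jerk j(t) = -5·exp(-t), nous prenons 1 dérivée. En dérivant le jerk, nous obtenons le snap: s(t) = 5·exp(-t). Nous avons le snap s(t) = 5·exp(-t). En substituant t = log(4): s(log(4)) = 5/4.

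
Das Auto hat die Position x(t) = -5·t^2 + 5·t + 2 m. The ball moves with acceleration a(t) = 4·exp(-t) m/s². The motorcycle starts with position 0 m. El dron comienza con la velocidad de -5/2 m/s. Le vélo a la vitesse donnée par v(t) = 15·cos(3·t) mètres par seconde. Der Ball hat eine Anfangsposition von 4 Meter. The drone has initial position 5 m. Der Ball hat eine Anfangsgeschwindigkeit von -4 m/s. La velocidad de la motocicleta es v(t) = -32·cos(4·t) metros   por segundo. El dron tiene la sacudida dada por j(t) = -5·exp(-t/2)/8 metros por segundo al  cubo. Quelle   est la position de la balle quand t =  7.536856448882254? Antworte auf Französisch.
Nous devons trouver l'intégrale de notre équation de l'accélération a(t) = 4·exp(-t) 2 fois. En intégrant l'accélération et en utilisant la condition initiale v(0) = -4, nous obtenons v(t) = -4·exp(-t). En intégrant la vitesse et en utilisant la condition initiale x(0) = 4, nous obtenons x(t) = 4·exp(-t). Nous avons la position x(t) = 4·exp(-t). En substituant t = 7.536856448882254: x(7.536856448882254) = 0.00213228290300935.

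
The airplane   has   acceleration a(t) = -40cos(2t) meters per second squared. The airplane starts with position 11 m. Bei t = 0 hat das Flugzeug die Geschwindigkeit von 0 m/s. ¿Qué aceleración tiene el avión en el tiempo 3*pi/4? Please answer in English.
From the given acceleration equation a(t) = -40·cos(2·t), we substitute t = 3*pi/4 to get a = 0.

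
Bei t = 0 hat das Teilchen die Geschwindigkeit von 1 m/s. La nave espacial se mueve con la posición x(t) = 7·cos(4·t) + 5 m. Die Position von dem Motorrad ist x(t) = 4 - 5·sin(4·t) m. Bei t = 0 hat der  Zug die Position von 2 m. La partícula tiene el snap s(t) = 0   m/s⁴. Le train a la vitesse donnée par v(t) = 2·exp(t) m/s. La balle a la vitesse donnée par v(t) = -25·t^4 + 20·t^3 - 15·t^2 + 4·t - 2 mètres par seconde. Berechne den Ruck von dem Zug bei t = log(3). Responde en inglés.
To solve this, we need to take 2 derivatives of our velocity equation v(t) = 2·exp(t). The derivative of velocity gives acceleration: a(t) = 2·exp(t). Differentiating acceleration, we get jerk: j(t) = 2·exp(t). Using j(t) = 2·exp(t) and substituting t = log(3), we find j = 6.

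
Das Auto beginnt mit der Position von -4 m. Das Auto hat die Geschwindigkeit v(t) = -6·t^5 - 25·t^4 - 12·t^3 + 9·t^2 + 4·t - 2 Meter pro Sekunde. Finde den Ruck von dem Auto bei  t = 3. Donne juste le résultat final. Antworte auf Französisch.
La réponse est -6138.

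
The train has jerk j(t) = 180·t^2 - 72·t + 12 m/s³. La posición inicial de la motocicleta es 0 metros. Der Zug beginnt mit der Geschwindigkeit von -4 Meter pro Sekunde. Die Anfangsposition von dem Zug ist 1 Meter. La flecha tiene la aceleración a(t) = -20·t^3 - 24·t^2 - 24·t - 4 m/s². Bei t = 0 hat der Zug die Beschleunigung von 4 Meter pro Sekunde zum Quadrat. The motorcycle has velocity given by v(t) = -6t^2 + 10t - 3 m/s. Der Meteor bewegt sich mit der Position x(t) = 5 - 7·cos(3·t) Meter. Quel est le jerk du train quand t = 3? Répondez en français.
De l'équation du jerk j(t) = 180·t^2 - 72·t + 12, nous substituons t = 3 pour obtenir j = 1416.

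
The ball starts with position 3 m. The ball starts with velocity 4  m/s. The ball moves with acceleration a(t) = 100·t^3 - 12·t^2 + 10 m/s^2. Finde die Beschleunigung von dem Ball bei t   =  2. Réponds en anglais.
We have acceleration a(t) = 100·t^3 - 12·t^2 + 10. Substituting t = 2: a(2) = 762.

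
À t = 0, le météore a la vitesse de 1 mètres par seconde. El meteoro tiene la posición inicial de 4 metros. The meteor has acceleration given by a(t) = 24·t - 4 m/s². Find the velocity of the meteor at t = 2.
Starting from acceleration a(t) = 24·t - 4, we take 1 antiderivative. Taking ∫a(t)dt and applying v(0) = 1, we find v(t) = 12·t^2 - 4·t + 1. Using v(t) = 12·t^2 - 4·t + 1 and substituting t = 2, we find v = 41.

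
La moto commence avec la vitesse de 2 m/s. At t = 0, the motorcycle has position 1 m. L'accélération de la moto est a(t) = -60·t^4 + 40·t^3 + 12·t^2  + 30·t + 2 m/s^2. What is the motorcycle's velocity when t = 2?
We must find the antiderivative of our acceleration equation a(t) = -60·t^4 + 40·t^3 + 12·t^2 + 30·t + 2 1 time. Integrating acceleration and using the initial condition v(0) = 2, we get v(t) = -12·t^5 + 10·t^4 + 4·t^3 + 15·t^2 + 2·t + 2. Using v(t) = -12·t^5 + 10·t^4 + 4·t^3 + 15·t^2 + 2·t + 2 and substituting t = 2, we find v = -126.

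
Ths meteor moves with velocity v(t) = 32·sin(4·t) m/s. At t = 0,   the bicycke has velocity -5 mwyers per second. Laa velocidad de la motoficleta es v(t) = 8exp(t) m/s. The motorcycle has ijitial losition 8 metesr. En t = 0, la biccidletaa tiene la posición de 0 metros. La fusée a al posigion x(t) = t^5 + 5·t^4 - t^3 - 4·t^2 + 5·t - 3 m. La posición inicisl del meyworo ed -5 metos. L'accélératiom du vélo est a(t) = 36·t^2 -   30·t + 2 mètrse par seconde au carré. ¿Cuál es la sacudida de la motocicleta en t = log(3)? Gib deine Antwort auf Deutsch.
Wir müssen unsere Gleichung für die Geschwindigkeit v(t) = 8·exp(t) 2-mal ableiten. Mit d/dt von v(t) finden wir a(t) = 8·exp(t). Durch Ableiten von der Beschleunigung erhalten wir den Ruck: j(t) = 8·exp(t). Aus der Gleichung für den Ruck j(t) = 8·exp(t), setzen wir t = log(3) ein und erhalten j = 24.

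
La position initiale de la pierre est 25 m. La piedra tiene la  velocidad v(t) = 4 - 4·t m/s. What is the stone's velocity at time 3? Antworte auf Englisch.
From the given velocity equation v(t) = 4 - 4·t, we substitute t = 3 to get v = -8.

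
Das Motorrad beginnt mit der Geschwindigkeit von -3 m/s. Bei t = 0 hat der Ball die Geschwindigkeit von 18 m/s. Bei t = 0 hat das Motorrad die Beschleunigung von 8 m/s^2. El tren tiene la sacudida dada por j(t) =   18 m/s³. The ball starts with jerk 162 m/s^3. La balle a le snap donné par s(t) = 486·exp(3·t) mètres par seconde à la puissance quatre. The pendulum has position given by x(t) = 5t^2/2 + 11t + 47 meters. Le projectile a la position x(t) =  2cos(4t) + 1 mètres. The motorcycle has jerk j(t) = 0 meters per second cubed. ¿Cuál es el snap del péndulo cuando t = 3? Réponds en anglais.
We must differentiate our position equation x(t) = 5·t^2/2 + 11·t + 47 4 times. Taking d/dt of x(t), we find v(t) = 5·t + 11. Differentiating velocity, we get acceleration: a(t) = 5. Differentiating acceleration, we get jerk: j(t) = 0. Taking d/dt of j(t), we find s(t) = 0. We have snap s(t) = 0. Substituting t = 3: s(3) = 0.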